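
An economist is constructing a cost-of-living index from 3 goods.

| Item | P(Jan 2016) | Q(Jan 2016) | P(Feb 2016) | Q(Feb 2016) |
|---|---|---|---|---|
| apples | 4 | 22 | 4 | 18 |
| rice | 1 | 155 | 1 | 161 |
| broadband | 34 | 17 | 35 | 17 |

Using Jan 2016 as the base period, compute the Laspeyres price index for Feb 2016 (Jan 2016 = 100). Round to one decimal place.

102.1

Laspeyres price index uses base-period quantities as weights.
ΣP(Feb 2016)·Q(Jan 2016) = 4×22 + 1×155 + 35×17 = 88 + 155 + 595 = 838
ΣP(Jan 2016)·Q(Jan 2016) = 4×22 + 1×155 + 34×17 = 88 + 155 + 578 = 821
Index = 838 / 821 × 100 = 102.0706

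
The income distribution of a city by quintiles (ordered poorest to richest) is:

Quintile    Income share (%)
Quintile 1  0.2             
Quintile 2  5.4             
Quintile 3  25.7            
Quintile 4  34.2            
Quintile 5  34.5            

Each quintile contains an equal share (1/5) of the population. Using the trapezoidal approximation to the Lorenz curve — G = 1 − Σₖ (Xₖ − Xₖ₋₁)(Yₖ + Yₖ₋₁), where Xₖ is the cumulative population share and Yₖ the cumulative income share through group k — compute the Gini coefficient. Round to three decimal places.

Cumulative income shares Yₖ: 0.0020, 0.0560, 0.3130, 0.6550, 1.0000
Σ (Xₖ−Xₖ₋₁)(Yₖ+Yₖ₋₁) = (1/5)(0.0020+0.0000) + (1/5)(0.0560+0.0020) + (1/5)(0.3130+0.0560) + (1/5)(0.6550+0.3130) + (1/5)(1.0000+0.6550)
  = 0.0004 + 0.0116 + 0.0738 + 0.1936 + 0.3310 = 0.6104
G = 1 − 0.6104 = 0.3896

0.390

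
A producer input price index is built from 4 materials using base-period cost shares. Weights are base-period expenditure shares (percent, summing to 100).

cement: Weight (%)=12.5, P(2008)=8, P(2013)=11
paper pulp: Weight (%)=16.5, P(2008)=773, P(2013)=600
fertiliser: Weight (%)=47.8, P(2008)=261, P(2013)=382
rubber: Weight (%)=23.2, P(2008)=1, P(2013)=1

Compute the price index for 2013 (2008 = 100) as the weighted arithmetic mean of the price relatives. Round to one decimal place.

123.2

cement: 12.5 × (11/8) = 12.5 × 1.375000 = 17.1875
paper pulp: 16.5 × (600/773) = 16.5 × 0.776197 = 12.8072
fertiliser: 47.8 × (382/261) = 47.8 × 1.463602 = 69.9602
rubber: 23.2 × (1/1) = 23.2 × 1.000000 = 23.2000
Index = Σ wᵢ·(p₁ᵢ/p₀ᵢ) = 17.1875 + 12.8072 + 69.9602 + 23.2000 = 123.1549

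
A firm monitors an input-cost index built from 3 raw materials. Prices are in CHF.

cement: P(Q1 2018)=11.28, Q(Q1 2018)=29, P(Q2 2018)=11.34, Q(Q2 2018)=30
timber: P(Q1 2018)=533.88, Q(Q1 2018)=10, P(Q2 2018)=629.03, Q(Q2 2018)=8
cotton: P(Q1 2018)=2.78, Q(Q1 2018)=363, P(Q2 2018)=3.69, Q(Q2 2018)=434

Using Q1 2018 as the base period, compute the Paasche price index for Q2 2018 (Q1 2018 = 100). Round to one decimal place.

Paasche price index uses current-period quantities as weights.
ΣP(Q2 2018)·Q(Q2 2018) = 11.34×30 + 629.03×8 + 3.69×434 = 340.2 + 5032.24 + 1601.46 = 6973.9
ΣP(Q1 2018)·Q(Q2 2018) = 11.28×30 + 533.88×8 + 2.78×434 = 338.4 + 4271.04 + 1206.52 = 5815.96
Index = 6973.9 / 5815.96 × 100 = 119.9097

119.9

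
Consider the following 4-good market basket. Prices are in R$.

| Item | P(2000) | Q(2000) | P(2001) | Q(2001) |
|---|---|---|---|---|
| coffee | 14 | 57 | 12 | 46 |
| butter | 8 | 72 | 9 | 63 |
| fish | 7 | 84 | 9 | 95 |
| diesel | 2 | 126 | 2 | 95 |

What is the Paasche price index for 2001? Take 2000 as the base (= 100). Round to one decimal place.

Paasche price index uses current-period quantities as weights.
ΣP(2001)·Q(2001) = 12×46 + 9×63 + 9×95 + 2×95 = 552 + 567 + 855 + 190 = 2164
ΣP(2000)·Q(2001) = 14×46 + 8×63 + 7×95 + 2×95 = 644 + 504 + 665 + 190 = 2003
Index = 2164 / 2003 × 100 = 108.0379

108.0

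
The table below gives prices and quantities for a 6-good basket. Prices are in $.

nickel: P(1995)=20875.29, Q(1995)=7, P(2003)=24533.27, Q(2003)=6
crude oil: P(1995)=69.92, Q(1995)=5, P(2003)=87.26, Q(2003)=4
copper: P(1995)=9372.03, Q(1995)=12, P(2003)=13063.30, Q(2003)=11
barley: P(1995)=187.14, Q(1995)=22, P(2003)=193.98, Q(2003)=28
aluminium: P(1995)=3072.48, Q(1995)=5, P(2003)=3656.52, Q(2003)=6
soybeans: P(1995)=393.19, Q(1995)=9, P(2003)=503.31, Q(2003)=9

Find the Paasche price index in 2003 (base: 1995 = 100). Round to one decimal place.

126.3

Paasche price index uses current-period quantities as weights.
ΣP(2003)·Q(2003) = 24533.27×6 + 87.26×4 + 13063.30×11 + 193.98×28 + 3656.52×6 + 503.31×9 = 147199.62 + 349.04 + 143696.3 + 5431.44 + 21939.12 + 4529.79 = 323145.31
ΣP(1995)·Q(2003) = 20875.29×6 + 69.92×4 + 9372.03×11 + 187.14×28 + 3072.48×6 + 393.19×9 = 125251.74 + 279.68 + 103092.33 + 5239.92 + 18434.88 + 3538.71 = 255837.26
Index = 323145.31 / 255837.26 × 100 = 126.3089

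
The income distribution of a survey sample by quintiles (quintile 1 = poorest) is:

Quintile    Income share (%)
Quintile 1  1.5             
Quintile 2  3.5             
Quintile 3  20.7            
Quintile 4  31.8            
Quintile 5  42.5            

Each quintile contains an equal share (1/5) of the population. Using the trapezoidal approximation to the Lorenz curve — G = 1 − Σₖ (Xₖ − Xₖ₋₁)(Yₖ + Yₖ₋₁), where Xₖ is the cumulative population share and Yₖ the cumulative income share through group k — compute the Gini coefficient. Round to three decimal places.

0.441

Cumulative income shares Yₖ: 0.0150, 0.0500, 0.2570, 0.5750, 1.0000
Σ (Xₖ−Xₖ₋₁)(Yₖ+Yₖ₋₁) = (1/5)(0.0150+0.0000) + (1/5)(0.0500+0.0150) + (1/5)(0.2570+0.0500) + (1/5)(0.5750+0.2570) + (1/5)(1.0000+0.5750)
  = 0.0030 + 0.0130 + 0.0614 + 0.1664 + 0.3150 = 0.5588
G = 1 − 0.5588 = 0.4412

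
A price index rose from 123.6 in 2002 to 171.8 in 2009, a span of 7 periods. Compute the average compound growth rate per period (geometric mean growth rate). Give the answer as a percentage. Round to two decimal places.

4.82%

Growth factor = (171.8/123.6)^(1/7) = (1.389968)^(1/7) = 1.048164
Growth rate = 1.048164 − 1 = 0.048164 = 4.8164%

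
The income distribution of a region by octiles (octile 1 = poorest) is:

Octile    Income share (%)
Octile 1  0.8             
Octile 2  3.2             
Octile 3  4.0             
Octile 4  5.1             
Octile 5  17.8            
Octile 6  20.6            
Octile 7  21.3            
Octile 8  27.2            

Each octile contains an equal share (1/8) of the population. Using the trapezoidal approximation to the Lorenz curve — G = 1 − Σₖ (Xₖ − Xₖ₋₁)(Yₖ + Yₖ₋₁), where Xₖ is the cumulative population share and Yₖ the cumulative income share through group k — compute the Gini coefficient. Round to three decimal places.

0.422

Cumulative income shares Yₖ: 0.0080, 0.0400, 0.0800, 0.1310, 0.3090, 0.5150, 0.7280, 1.0000
Σ (Xₖ−Xₖ₋₁)(Yₖ+Yₖ₋₁) = (1/8)(0.0080+0.0000) + (1/8)(0.0400+0.0080) + (1/8)(0.0800+0.0400) + (1/8)(0.1310+0.0800) + (1/8)(0.3090+0.1310) + (1/8)(0.5150+0.3090) + (1/8)(0.7280+0.5150) + (1/8)(1.0000+0.7280)
  = 0.0010 + 0.0060 + 0.0150 + 0.0264 + 0.0550 + 0.1030 + 0.1554 + 0.2160 = 0.5778
G = 1 − 0.5778 = 0.4222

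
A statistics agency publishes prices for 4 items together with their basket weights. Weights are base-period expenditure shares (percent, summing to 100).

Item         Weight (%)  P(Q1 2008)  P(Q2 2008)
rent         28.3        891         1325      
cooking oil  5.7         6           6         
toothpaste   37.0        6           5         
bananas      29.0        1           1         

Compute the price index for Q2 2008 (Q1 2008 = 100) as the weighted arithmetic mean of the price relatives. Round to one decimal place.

rent: 28.3 × (1325/891) = 28.3 × 1.487093 = 42.0847
cooking oil: 5.7 × (6/6) = 5.7 × 1.000000 = 5.7000
toothpaste: 37.0 × (5/6) = 37.0 × 0.833333 = 30.8333
bananas: 29.0 × (1/1) = 29.0 × 1.000000 = 29.0000
Index = Σ wᵢ·(p₁ᵢ/p₀ᵢ) = 42.0847 + 5.7000 + 30.8333 + 29.0000 = 107.6181

107.6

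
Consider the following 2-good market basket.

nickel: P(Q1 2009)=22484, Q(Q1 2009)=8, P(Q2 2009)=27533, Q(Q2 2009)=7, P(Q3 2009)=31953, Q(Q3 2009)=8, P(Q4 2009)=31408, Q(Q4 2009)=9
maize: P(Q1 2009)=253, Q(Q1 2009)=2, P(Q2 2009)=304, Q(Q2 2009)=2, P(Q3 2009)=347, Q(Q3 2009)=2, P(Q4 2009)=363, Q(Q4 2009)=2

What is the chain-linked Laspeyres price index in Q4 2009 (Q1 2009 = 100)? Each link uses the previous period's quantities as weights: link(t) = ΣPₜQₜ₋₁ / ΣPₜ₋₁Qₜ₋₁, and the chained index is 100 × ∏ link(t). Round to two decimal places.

Link Q1 2009→Q2 2009:
ΣP(Q2 2009)Q(Q1 2009) = 27533×8 + 304×2 = 220264 + 608 = 220872
ΣP(Q1 2009)Q(Q1 2009) = 22484×8 + 253×2 = 179872 + 506 = 180378
link = 220872/180378 = 1.224495
Link Q2 2009→Q3 2009:
ΣP(Q3 2009)Q(Q2 2009) = 31953×7 + 347×2 = 223671 + 694 = 224365
ΣP(Q2 2009)Q(Q2 2009) = 27533×7 + 304×2 = 192731 + 608 = 193339
link = 224365/193339 = 1.160475
Link Q3 2009→Q4 2009:
ΣP(Q4 2009)Q(Q3 2009) = 31408×8 + 363×2 = 251264 + 726 = 251990
ΣP(Q3 2009)Q(Q3 2009) = 31953×8 + 347×2 = 255624 + 694 = 256318
link = 251990/256318 = 0.983115
Chained index = 100 × 1.224495 × 1.160475 × 0.983115 = 139.7002

139.70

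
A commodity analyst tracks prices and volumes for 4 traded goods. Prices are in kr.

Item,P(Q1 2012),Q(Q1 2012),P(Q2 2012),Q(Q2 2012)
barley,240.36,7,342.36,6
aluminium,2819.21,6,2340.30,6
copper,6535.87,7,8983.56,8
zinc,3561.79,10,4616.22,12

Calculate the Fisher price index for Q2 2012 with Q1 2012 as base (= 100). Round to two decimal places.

Laspeyres component (base-period weights):
ΣP(Q2 2012)Q(Q1 2012) = 342.36×7 + 2340.30×6 + 8983.56×7 + 4616.22×10 = 2396.52 + 14041.8 + 62884.92 + 46162.2 = 125485.44
ΣP(Q1 2012)Q(Q1 2012) = 240.36×7 + 2819.21×6 + 6535.87×7 + 3561.79×10 = 1682.52 + 16915.26 + 45751.09 + 35617.9 = 99966.77
L = 125485.44 / 99966.77 × 100 = 125.5272
Paasche component (current-period weights):
ΣP(Q2 2012)Q(Q2 2012) = 342.36×6 + 2340.30×6 + 8983.56×8 + 4616.22×12 = 2054.16 + 14041.8 + 71868.48 + 55394.64 = 143359.08
ΣP(Q1 2012)Q(Q2 2012) = 240.36×6 + 2819.21×6 + 6535.87×8 + 3561.79×12 = 1442.16 + 16915.26 + 52286.96 + 42741.48 = 113385.86
P = 143359.08 / 113385.86 × 100 = 126.4347
Fisher = √(L × P) = √(125.5272 × 126.4347) = 125.9801

125.98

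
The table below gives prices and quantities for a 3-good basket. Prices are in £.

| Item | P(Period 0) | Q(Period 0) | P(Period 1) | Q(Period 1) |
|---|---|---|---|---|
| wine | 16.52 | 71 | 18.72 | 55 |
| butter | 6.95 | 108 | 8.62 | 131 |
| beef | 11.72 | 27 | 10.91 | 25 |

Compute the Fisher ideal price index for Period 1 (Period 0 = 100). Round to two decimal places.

114.59

Laspeyres component (base-period weights):
ΣP(Period 1)Q(Period 0) = 18.72×71 + 8.62×108 + 10.91×27 = 1329.12 + 930.96 + 294.57 = 2554.65
ΣP(Period 0)Q(Period 0) = 16.52×71 + 6.95×108 + 11.72×27 = 1172.92 + 750.6 + 316.44 = 2239.96
L = 2554.65 / 2239.96 × 100 = 114.0489
Paasche component (current-period weights):
ΣP(Period 1)Q(Period 1) = 18.72×55 + 8.62×131 + 10.91×25 = 1029.6 + 1129.22 + 272.75 = 2431.57
ΣP(Period 0)Q(Period 1) = 16.52×55 + 6.95×131 + 11.72×25 = 908.6 + 910.45 + 293 = 2112.05
P = 2431.57 / 2112.05 × 100 = 115.1284
Fisher = √(L × P) = √(114.0489 × 115.1284) = 114.5874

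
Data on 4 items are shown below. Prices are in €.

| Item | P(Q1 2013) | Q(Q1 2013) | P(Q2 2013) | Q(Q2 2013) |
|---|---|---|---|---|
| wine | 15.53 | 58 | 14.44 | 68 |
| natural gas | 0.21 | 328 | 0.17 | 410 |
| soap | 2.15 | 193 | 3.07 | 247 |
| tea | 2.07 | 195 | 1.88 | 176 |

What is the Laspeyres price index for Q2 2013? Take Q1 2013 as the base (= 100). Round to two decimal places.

103.59

Laspeyres price index uses base-period quantities as weights.
ΣP(Q2 2013)·Q(Q1 2013) = 14.44×58 + 0.17×328 + 3.07×193 + 1.88×195 = 837.52 + 55.76 + 592.51 + 366.6 = 1852.39
ΣP(Q1 2013)·Q(Q1 2013) = 15.53×58 + 0.21×328 + 2.15×193 + 2.07×195 = 900.74 + 68.88 + 414.95 + 403.65 = 1788.22
Index = 1852.39 / 1788.22 × 100 = 103.5885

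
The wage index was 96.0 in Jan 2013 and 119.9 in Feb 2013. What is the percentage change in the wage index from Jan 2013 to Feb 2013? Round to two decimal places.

24.90%

Change = (119.9 − 96.0) / 96.0 × 100
       = 23.9 / 96.0 × 100 = 24.8958%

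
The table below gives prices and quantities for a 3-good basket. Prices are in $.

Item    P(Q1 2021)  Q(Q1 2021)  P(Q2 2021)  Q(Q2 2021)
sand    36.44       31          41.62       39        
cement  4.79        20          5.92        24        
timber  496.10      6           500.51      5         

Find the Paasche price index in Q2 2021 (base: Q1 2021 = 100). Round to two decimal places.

106.25

Paasche price index uses current-period quantities as weights.
ΣP(Q2 2021)·Q(Q2 2021) = 41.62×39 + 5.92×24 + 500.51×5 = 1623.18 + 142.08 + 2502.55 = 4267.81
ΣP(Q1 2021)·Q(Q2 2021) = 36.44×39 + 4.79×24 + 496.10×5 = 1421.16 + 114.96 + 2480.5 = 4016.62
Index = 4267.81 / 4016.62 × 100 = 106.2538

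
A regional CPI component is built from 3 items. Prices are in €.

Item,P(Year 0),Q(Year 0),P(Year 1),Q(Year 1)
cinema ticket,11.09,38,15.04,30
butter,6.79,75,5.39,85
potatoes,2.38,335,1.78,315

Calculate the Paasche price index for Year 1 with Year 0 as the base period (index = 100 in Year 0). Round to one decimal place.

88.6

Paasche price index uses current-period quantities as weights.
ΣP(Year 1)·Q(Year 1) = 15.04×30 + 5.39×85 + 1.78×315 = 451.2 + 458.15 + 560.7 = 1470.05
ΣP(Year 0)·Q(Year 1) = 11.09×30 + 6.79×85 + 2.38×315 = 332.7 + 577.15 + 749.7 = 1659.55
Index = 1470.05 / 1659.55 × 100 = 88.5812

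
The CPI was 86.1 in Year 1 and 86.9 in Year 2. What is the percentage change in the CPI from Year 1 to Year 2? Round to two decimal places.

Change = (86.9 − 86.1) / 86.1 × 100
       = 0.8 / 86.1 × 100 = 0.9292%

0.93%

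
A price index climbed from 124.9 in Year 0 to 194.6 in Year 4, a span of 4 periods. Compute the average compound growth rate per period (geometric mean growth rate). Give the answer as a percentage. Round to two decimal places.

11.72%

Growth factor = (194.6/124.9)^(1/4) = (1.558046)^(1/4) = 1.117236
Growth rate = 1.117236 − 1 = 0.117236 = 11.7236%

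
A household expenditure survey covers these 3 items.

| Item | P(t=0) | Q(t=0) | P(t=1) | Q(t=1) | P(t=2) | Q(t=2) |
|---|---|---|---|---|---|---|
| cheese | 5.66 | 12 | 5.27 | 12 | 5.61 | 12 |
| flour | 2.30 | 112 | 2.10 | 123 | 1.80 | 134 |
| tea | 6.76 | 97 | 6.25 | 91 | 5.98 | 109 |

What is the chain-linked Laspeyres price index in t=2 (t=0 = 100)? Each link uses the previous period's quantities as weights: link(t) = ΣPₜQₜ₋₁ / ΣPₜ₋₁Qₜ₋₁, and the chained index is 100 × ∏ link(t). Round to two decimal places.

86.26

Link t=0→t=1:
ΣP(t=1)Q(t=0) = 5.27×12 + 2.10×112 + 6.25×97 = 63.24 + 235.2 + 606.25 = 904.69
ΣP(t=0)Q(t=0) = 5.66×12 + 2.30×112 + 6.76×97 = 67.92 + 257.6 + 655.72 = 981.24
link = 904.69/981.24 = 0.921986
Link t=1→t=2:
ΣP(t=2)Q(t=1) = 5.61×12 + 1.80×123 + 5.98×91 = 67.32 + 221.4 + 544.18 = 832.9
ΣP(t=1)Q(t=1) = 5.27×12 + 2.10×123 + 6.25×91 = 63.24 + 258.3 + 568.75 = 890.29
link = 832.9/890.29 = 0.935538
Chained index = 100 × 0.921986 × 0.935538 = 86.2553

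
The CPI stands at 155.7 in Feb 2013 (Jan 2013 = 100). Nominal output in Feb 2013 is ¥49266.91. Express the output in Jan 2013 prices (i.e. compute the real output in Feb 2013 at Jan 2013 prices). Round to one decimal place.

Real = Nominal ÷ (Index/100) = 49266.91 ÷ (155.7/100)
     = 49266.91 ÷ 1.557 = 31642.2030

31642.2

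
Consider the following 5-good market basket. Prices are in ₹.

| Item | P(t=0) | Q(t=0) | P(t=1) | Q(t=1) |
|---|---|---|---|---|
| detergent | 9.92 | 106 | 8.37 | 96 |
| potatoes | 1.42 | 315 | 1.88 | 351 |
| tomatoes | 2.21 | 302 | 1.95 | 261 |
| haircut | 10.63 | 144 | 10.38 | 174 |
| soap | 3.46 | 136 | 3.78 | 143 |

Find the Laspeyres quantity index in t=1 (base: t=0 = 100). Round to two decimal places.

Laspeyres quantity index uses base-period prices as weights.
ΣP(t=0)·Q(t=1) = 9.92×96 + 1.42×351 + 2.21×261 + 10.63×174 + 3.46×143 = 952.32 + 498.42 + 576.81 + 1849.62 + 494.78 = 4371.95
ΣP(t=0)·Q(t=0) = 9.92×106 + 1.42×315 + 2.21×302 + 10.63×144 + 3.46×136 = 1051.52 + 447.3 + 667.42 + 1530.72 + 470.56 = 4167.52
Index = 4371.95 / 4167.52 × 100 = 104.9053

104.91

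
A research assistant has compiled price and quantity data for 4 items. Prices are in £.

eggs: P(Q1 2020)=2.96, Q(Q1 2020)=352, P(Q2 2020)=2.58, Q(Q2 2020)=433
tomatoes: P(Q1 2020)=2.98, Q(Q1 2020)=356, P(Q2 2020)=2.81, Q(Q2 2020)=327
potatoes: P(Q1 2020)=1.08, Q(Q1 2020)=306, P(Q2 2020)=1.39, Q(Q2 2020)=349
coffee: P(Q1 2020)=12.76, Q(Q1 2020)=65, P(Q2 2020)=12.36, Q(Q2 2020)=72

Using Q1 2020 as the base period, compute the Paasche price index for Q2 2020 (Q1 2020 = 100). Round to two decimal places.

Paasche price index uses current-period quantities as weights.
ΣP(Q2 2020)·Q(Q2 2020) = 2.58×433 + 2.81×327 + 1.39×349 + 12.36×72 = 1117.14 + 918.87 + 485.11 + 889.92 = 3411.04
ΣP(Q1 2020)·Q(Q2 2020) = 2.96×433 + 2.98×327 + 1.08×349 + 12.76×72 = 1281.68 + 974.46 + 376.92 + 918.72 = 3551.78
Index = 3411.04 / 3551.78 × 100 = 96.0375

96.04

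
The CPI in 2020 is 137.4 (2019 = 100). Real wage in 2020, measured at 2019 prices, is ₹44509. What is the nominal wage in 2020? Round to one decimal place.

61155.4

Nominal = Real × (Index/100) = 44509 × (137.4/100)
        = 44509 × 1.374 = 61155.3660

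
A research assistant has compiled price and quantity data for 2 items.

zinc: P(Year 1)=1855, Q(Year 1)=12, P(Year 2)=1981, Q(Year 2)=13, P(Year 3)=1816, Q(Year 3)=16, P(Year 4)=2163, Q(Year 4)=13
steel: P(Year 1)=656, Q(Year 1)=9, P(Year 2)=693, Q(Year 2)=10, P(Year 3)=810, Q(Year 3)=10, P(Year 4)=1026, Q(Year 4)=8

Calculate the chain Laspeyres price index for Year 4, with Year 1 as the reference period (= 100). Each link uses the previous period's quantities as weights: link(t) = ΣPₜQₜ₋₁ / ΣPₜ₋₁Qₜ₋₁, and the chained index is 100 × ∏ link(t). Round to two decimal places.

Link Year 1→Year 2:
ΣP(Year 2)Q(Year 1) = 1981×12 + 693×9 = 23772 + 6237 = 30009
ΣP(Year 1)Q(Year 1) = 1855×12 + 656×9 = 22260 + 5904 = 28164
link = 30009/28164 = 1.065509
Link Year 2→Year 3:
ΣP(Year 3)Q(Year 2) = 1816×13 + 810×10 = 23608 + 8100 = 31708
ΣP(Year 2)Q(Year 2) = 1981×13 + 693×10 = 25753 + 6930 = 32683
link = 31708/32683 = 0.970168
Link Year 3→Year 4:
ΣP(Year 4)Q(Year 3) = 2163×16 + 1026×10 = 34608 + 10260 = 44868
ΣP(Year 3)Q(Year 3) = 1816×16 + 810×10 = 29056 + 8100 = 37156
link = 44868/37156 = 1.207557
Chained index = 100 × 1.065509 × 0.970168 × 1.207557 = 124.8280

124.83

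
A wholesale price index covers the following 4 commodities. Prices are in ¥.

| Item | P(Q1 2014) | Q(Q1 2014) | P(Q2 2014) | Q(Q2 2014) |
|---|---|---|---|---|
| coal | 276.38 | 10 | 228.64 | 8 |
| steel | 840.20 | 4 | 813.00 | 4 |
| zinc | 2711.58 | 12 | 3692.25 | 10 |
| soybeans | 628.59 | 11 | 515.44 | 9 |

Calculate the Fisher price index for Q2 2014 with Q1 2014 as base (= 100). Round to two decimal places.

Laspeyres component (base-period weights):
ΣP(Q2 2014)Q(Q1 2014) = 228.64×10 + 813.00×4 + 3692.25×12 + 515.44×11 = 2286.4 + 3252 + 44307 + 5669.84 = 55515.24
ΣP(Q1 2014)Q(Q1 2014) = 276.38×10 + 840.20×4 + 2711.58×12 + 628.59×11 = 2763.8 + 3360.8 + 32538.96 + 6914.49 = 45578.05
L = 55515.24 / 45578.05 × 100 = 121.8026
Paasche component (current-period weights):
ΣP(Q2 2014)Q(Q2 2014) = 228.64×8 + 813.00×4 + 3692.25×10 + 515.44×9 = 1829.12 + 3252 + 36922.5 + 4638.96 = 46642.58
ΣP(Q1 2014)Q(Q2 2014) = 276.38×8 + 840.20×4 + 2711.58×10 + 628.59×9 = 2211.04 + 3360.8 + 27115.8 + 5657.31 = 38344.95
P = 46642.58 / 38344.95 × 100 = 121.6394
Fisher = √(L × P) = √(121.8026 × 121.6394) = 121.7210

121.72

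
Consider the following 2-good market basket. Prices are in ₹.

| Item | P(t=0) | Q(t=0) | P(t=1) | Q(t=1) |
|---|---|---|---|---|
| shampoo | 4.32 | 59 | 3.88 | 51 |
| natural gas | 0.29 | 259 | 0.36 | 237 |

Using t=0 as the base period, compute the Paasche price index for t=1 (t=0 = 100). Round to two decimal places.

Paasche price index uses current-period quantities as weights.
ΣP(t=1)·Q(t=1) = 3.88×51 + 0.36×237 = 197.88 + 85.32 = 283.2
ΣP(t=0)·Q(t=1) = 4.32×51 + 0.29×237 = 220.32 + 68.73 = 289.05
Index = 283.2 / 289.05 × 100 = 97.9761

97.98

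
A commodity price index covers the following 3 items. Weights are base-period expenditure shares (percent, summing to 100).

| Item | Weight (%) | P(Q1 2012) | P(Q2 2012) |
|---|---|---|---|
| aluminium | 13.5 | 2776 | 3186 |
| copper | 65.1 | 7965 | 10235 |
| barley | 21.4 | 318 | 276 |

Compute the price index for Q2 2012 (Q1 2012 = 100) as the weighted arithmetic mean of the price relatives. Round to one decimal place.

aluminium: 13.5 × (3186/2776) = 13.5 × 1.147695 = 15.4939
copper: 65.1 × (10235/7965) = 65.1 × 1.284997 = 83.6533
barley: 21.4 × (276/318) = 21.4 × 0.867925 = 18.5736
Index = Σ wᵢ·(p₁ᵢ/p₀ᵢ) = 15.4939 + 83.6533 + 18.5736 = 117.7208

117.7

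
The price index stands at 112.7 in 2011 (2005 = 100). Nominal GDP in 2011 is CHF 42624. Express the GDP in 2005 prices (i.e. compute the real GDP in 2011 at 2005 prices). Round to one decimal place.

37820.8

Real = Nominal ÷ (Index/100) = 42624 ÷ (112.7/100)
     = 42624 ÷ 1.127 = 37820.7631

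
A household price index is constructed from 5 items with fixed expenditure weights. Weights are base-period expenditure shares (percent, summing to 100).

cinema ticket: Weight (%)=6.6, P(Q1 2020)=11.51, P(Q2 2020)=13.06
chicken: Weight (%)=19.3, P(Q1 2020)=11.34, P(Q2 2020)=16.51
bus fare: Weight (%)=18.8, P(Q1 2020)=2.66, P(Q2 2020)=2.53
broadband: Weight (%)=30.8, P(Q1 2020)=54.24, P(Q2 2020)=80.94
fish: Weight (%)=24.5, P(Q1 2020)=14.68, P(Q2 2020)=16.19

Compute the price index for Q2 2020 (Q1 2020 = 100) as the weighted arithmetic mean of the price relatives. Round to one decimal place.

cinema ticket: 6.6 × (13.06/11.51) = 6.6 × 1.134666 = 7.4888
chicken: 19.3 × (16.51/11.34) = 19.3 × 1.455908 = 28.0990
bus fare: 18.8 × (2.53/2.66) = 18.8 × 0.951128 = 17.8812
broadband: 30.8 × (80.94/54.24) = 30.8 × 1.492257 = 45.9615
fish: 24.5 × (16.19/14.68) = 24.5 × 1.102861 = 27.0201
Index = Σ wᵢ·(p₁ᵢ/p₀ᵢ) = 7.4888 + 28.0990 + 17.8812 + 45.9615 + 27.0201 = 126.4506

126.5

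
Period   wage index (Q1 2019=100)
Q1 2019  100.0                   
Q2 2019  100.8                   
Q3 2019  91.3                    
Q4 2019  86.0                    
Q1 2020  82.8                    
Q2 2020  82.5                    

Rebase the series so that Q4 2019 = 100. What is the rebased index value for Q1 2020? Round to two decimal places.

96.28

Rebased(Q1 2020) = 82.8 / 86.0 × 100 = 96.2791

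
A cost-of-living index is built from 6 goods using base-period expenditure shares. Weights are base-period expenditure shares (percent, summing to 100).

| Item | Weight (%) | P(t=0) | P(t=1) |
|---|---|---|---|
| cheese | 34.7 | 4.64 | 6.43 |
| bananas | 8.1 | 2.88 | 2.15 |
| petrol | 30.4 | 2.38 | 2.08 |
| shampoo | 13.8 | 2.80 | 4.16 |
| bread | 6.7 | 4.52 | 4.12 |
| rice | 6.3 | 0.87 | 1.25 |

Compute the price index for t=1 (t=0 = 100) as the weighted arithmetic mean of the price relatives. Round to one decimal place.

cheese: 34.7 × (6.43/4.64) = 34.7 × 1.385776 = 48.0864
bananas: 8.1 × (2.15/2.88) = 8.1 × 0.746528 = 6.0469
petrol: 30.4 × (2.08/2.38) = 30.4 × 0.873950 = 26.5681
shampoo: 13.8 × (4.16/2.80) = 13.8 × 1.485714 = 20.5029
bread: 6.7 × (4.12/4.52) = 6.7 × 0.911504 = 6.1071
rice: 6.3 × (1.25/0.87) = 6.3 × 1.436782 = 9.0517
Index = Σ wᵢ·(p₁ᵢ/p₀ᵢ) = 48.0864 + 6.0469 + 26.5681 + 20.5029 + 6.1071 + 9.0517 = 116.3630

116.4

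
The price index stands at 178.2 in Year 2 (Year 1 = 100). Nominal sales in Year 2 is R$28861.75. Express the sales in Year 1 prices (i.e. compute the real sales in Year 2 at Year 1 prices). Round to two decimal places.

Real = Nominal ÷ (Index/100) = 28861.75 ÷ (178.2/100)
     = 28861.75 ÷ 1.782 = 16196.2682

16196.27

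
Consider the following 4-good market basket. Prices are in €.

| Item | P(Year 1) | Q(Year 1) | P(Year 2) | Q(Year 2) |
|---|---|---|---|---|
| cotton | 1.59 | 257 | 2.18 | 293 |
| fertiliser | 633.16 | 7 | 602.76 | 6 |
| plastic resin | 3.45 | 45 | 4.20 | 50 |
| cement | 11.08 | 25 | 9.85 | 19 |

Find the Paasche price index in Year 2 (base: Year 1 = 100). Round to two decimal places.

100.10

Paasche price index uses current-period quantities as weights.
ΣP(Year 2)·Q(Year 2) = 2.18×293 + 602.76×6 + 4.20×50 + 9.85×19 = 638.74 + 3616.56 + 210 + 187.15 = 4652.45
ΣP(Year 1)·Q(Year 2) = 1.59×293 + 633.16×6 + 3.45×50 + 11.08×19 = 465.87 + 3798.96 + 172.5 + 210.52 = 4647.85
Index = 4652.45 / 4647.85 × 100 = 100.0990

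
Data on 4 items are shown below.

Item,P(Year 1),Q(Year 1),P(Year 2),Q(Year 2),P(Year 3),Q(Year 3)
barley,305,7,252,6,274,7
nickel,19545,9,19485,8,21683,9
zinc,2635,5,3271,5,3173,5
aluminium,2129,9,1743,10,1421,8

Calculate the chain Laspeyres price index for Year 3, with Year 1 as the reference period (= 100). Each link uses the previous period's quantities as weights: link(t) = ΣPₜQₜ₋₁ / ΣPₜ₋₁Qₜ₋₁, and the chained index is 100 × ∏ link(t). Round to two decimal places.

106.71

Link Year 1→Year 2:
ΣP(Year 2)Q(Year 1) = 252×7 + 19485×9 + 3271×5 + 1743×9 = 1764 + 175365 + 16355 + 15687 = 209171
ΣP(Year 1)Q(Year 1) = 305×7 + 19545×9 + 2635×5 + 2129×9 = 2135 + 175905 + 13175 + 19161 = 210376
link = 209171/210376 = 0.994272
Link Year 2→Year 3:
ΣP(Year 3)Q(Year 2) = 274×6 + 21683×8 + 3173×5 + 1421×10 = 1644 + 173464 + 15865 + 14210 = 205183
ΣP(Year 2)Q(Year 2) = 252×6 + 19485×8 + 3271×5 + 1743×10 = 1512 + 155880 + 16355 + 17430 = 191177
link = 205183/191177 = 1.073262
Chained index = 100 × 0.994272 × 1.073262 = 106.7114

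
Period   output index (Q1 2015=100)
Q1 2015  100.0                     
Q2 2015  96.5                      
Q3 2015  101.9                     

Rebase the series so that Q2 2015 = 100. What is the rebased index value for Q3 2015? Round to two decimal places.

Rebased(Q3 2015) = 101.9 / 96.5 × 100 = 105.5959

105.60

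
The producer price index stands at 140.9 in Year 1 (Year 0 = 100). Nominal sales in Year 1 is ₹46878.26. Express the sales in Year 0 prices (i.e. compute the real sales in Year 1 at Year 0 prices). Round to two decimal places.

33270.59

Real = Nominal ÷ (Index/100) = 46878.26 ÷ (140.9/100)
     = 46878.26 ÷ 1.409 = 33270.5891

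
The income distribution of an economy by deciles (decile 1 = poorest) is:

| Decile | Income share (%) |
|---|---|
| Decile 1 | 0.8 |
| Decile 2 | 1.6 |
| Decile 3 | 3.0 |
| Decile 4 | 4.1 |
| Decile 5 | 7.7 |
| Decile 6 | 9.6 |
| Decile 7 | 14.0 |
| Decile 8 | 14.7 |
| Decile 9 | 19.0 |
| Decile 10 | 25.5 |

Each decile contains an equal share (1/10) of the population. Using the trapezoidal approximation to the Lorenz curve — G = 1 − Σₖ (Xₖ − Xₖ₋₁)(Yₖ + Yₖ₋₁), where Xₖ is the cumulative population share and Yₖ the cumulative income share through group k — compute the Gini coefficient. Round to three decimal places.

0.434

Cumulative income shares Yₖ: 0.0080, 0.0240, 0.0540, 0.0950, 0.1720, 0.2680, 0.4080, 0.5550, 0.7450, 1.0000
Σ (Xₖ−Xₖ₋₁)(Yₖ+Yₖ₋₁) = (1/10)(0.0080+0.0000) + (1/10)(0.0240+0.0080) + (1/10)(0.0540+0.0240) + (1/10)(0.0950+0.0540) + (1/10)(0.1720+0.0950) + (1/10)(0.2680+0.1720) + (1/10)(0.4080+0.2680) + (1/10)(0.5550+0.4080) + (1/10)(0.7450+0.5550) + (1/10)(1.0000+0.7450)
  = 0.0008 + 0.0032 + 0.0078 + 0.0149 + 0.0267 + 0.0440 + 0.0676 + 0.0963 + 0.1300 + 0.1745 = 0.5658
G = 1 − 0.5658 = 0.4342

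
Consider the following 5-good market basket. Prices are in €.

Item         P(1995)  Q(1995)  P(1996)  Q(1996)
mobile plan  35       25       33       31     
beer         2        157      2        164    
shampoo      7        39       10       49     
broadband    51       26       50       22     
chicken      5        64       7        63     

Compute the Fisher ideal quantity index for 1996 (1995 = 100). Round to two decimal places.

102.97

Laspeyres component (base-period weights):
ΣP(1995)Q(1996) = 35×31 + 2×164 + 7×49 + 51×22 + 5×63 = 1085 + 328 + 343 + 1122 + 315 = 3193
ΣP(1995)Q(1995) = 35×25 + 2×157 + 7×39 + 51×26 + 5×64 = 875 + 314 + 273 + 1326 + 320 = 3108
L = 3193 / 3108 × 100 = 102.7349
Paasche component (current-period weights):
ΣP(1996)Q(1996) = 33×31 + 2×164 + 10×49 + 50×22 + 7×63 = 1023 + 328 + 490 + 1100 + 441 = 3382
ΣP(1996)Q(1995) = 33×25 + 2×157 + 10×39 + 50×26 + 7×64 = 825 + 314 + 390 + 1300 + 448 = 3277
P = 3382 / 3277 × 100 = 103.2042
Fisher = √(L × P) = √(102.7349 × 103.2042) = 102.9692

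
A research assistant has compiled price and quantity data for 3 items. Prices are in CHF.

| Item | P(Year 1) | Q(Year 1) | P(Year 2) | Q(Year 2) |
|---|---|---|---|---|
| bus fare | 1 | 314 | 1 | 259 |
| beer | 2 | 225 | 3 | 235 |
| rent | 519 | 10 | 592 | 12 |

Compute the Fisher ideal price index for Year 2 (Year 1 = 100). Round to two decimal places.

Laspeyres component (base-period weights):
ΣP(Year 2)Q(Year 1) = 1×314 + 3×225 + 592×10 = 314 + 675 + 5920 = 6909
ΣP(Year 1)Q(Year 1) = 1×314 + 2×225 + 519×10 = 314 + 450 + 5190 = 5954
L = 6909 / 5954 × 100 = 116.0396
Paasche component (current-period weights):
ΣP(Year 2)Q(Year 2) = 1×259 + 3×235 + 592×12 = 259 + 705 + 7104 = 8068
ΣP(Year 1)Q(Year 2) = 1×259 + 2×235 + 519×12 = 259 + 470 + 6228 = 6957
P = 8068 / 6957 × 100 = 115.9695
Fisher = √(L × P) = √(116.0396 × 115.9695) = 116.0046

116.00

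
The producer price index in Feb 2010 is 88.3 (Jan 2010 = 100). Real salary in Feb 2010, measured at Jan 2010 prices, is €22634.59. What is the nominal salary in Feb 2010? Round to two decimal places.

19986.34

Nominal = Real × (Index/100) = 22634.59 × (88.3/100)
        = 22634.59 × 0.883 = 19986.3430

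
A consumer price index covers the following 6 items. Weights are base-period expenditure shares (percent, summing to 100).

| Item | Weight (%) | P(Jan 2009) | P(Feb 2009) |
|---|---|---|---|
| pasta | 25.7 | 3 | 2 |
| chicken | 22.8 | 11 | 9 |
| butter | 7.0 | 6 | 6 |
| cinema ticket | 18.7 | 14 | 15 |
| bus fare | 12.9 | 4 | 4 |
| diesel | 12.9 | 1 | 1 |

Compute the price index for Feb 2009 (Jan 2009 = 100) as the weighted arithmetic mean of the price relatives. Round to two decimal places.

88.62

pasta: 25.7 × (2/3) = 25.7 × 0.666667 = 17.1333
chicken: 22.8 × (9/11) = 22.8 × 0.818182 = 18.6545
butter: 7.0 × (6/6) = 7.0 × 1.000000 = 7.0000
cinema ticket: 18.7 × (15/14) = 18.7 × 1.071429 = 20.0357
bus fare: 12.9 × (4/4) = 12.9 × 1.000000 = 12.9000
diesel: 12.9 × (1/1) = 12.9 × 1.000000 = 12.9000
Index = Σ wᵢ·(p₁ᵢ/p₀ᵢ) = 17.1333 + 18.6545 + 7.0000 + 20.0357 + 12.9000 + 12.9000 = 88.6236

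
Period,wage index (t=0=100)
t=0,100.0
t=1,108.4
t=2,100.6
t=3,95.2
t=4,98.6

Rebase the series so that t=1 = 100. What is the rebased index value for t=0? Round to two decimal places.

Rebased(t=0) = 100.0 / 108.4 × 100 = 92.2509

92.25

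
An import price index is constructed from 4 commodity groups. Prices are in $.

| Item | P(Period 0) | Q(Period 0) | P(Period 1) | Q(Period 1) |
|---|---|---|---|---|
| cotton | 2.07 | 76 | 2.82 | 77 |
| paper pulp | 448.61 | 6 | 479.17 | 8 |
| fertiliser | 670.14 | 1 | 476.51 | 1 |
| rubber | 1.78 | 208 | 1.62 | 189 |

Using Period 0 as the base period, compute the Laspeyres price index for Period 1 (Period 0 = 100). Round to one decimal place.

100.3

Laspeyres price index uses base-period quantities as weights.
ΣP(Period 1)·Q(Period 0) = 2.82×76 + 479.17×6 + 476.51×1 + 1.62×208 = 214.32 + 2875.02 + 476.51 + 336.96 = 3902.81
ΣP(Period 0)·Q(Period 0) = 2.07×76 + 448.61×6 + 670.14×1 + 1.78×208 = 157.32 + 2691.66 + 670.14 + 370.24 = 3889.36
Index = 3902.81 / 3889.36 × 100 = 100.3458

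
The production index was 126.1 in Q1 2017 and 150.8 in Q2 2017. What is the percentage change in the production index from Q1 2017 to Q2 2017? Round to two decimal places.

19.59%

Change = (150.8 − 126.1) / 126.1 × 100
       = 24.7 / 126.1 × 100 = 19.5876%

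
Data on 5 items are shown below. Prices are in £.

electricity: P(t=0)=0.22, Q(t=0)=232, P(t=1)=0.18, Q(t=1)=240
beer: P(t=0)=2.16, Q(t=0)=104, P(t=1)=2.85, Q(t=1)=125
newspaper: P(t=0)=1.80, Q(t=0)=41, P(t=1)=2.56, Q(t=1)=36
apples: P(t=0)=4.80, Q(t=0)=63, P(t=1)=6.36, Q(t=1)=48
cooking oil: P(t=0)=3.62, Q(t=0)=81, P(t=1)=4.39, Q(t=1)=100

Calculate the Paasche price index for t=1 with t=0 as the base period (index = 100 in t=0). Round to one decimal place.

126.1

Paasche price index uses current-period quantities as weights.
ΣP(t=1)·Q(t=1) = 0.18×240 + 2.85×125 + 2.56×36 + 6.36×48 + 4.39×100 = 43.2 + 356.25 + 92.16 + 305.28 + 439 = 1235.89
ΣP(t=0)·Q(t=1) = 0.22×240 + 2.16×125 + 1.80×36 + 4.80×48 + 3.62×100 = 52.8 + 270 + 64.8 + 230.4 + 362 = 980
Index = 1235.89 / 980 × 100 = 126.1112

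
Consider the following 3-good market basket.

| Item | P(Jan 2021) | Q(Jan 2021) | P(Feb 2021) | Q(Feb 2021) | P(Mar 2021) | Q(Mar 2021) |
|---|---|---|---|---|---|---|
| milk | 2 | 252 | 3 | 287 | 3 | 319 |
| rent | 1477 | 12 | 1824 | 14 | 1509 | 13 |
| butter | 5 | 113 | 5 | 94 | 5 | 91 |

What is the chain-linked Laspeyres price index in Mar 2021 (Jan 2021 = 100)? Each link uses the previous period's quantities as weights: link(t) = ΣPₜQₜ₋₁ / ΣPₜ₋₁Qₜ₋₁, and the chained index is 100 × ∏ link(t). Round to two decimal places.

Link Jan 2021→Feb 2021:
ΣP(Feb 2021)Q(Jan 2021) = 3×252 + 1824×12 + 5×113 = 756 + 21888 + 565 = 23209
ΣP(Jan 2021)Q(Jan 2021) = 2×252 + 1477×12 + 5×113 = 504 + 17724 + 565 = 18793
link = 23209/18793 = 1.234981
Link Feb 2021→Mar 2021:
ΣP(Mar 2021)Q(Feb 2021) = 3×287 + 1509×14 + 5×94 = 861 + 21126 + 470 = 22457
ΣP(Feb 2021)Q(Feb 2021) = 3×287 + 1824×14 + 5×94 = 861 + 25536 + 470 = 26867
link = 22457/26867 = 0.835858
Chained index = 100 × 1.234981 × 0.835858 = 103.2269

103.23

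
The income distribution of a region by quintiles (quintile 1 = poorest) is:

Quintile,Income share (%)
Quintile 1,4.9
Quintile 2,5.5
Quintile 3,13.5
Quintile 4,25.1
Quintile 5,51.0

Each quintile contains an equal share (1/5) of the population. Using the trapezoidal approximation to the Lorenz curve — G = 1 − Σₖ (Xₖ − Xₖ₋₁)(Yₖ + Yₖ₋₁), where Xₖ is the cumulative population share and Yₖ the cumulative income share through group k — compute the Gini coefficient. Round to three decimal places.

Cumulative income shares Yₖ: 0.0490, 0.1040, 0.2390, 0.4900, 1.0000
Σ (Xₖ−Xₖ₋₁)(Yₖ+Yₖ₋₁) = (1/5)(0.0490+0.0000) + (1/5)(0.1040+0.0490) + (1/5)(0.2390+0.1040) + (1/5)(0.4900+0.2390) + (1/5)(1.0000+0.4900)
  = 0.0098 + 0.0306 + 0.0686 + 0.1458 + 0.2980 = 0.5528
G = 1 − 0.5528 = 0.4472

0.447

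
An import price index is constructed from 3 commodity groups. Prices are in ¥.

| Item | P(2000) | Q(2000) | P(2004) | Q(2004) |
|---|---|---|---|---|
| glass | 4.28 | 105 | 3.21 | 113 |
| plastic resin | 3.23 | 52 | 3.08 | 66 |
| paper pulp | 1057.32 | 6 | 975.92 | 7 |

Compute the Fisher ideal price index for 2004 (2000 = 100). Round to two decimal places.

91.30

Laspeyres component (base-period weights):
ΣP(2004)Q(2000) = 3.21×105 + 3.08×52 + 975.92×6 = 337.05 + 160.16 + 5855.52 = 6352.73
ΣP(2000)Q(2000) = 4.28×105 + 3.23×52 + 1057.32×6 = 449.4 + 167.96 + 6343.92 = 6961.28
L = 6352.73 / 6961.28 × 100 = 91.2581
Paasche component (current-period weights):
ΣP(2004)Q(2004) = 3.21×113 + 3.08×66 + 975.92×7 = 362.73 + 203.28 + 6831.44 = 7397.45
ΣP(2000)Q(2004) = 4.28×113 + 3.23×66 + 1057.32×7 = 483.64 + 213.18 + 7401.24 = 8098.06
P = 7397.45 / 8098.06 × 100 = 91.3484
Fisher = √(L × P) = √(91.2581 × 91.3484) = 91.3032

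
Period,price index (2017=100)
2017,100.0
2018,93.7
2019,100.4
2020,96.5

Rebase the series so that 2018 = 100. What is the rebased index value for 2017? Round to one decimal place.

Rebased(2017) = 100.0 / 93.7 × 100 = 106.7236

106.7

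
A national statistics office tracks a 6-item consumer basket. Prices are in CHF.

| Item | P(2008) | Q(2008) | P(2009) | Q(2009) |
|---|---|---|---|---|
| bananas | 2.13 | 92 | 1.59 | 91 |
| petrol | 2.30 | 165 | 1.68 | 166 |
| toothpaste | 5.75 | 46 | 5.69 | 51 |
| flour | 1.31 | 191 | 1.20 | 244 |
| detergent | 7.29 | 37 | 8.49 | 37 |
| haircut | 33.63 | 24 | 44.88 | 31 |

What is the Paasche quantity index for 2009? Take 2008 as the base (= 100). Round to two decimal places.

Paasche quantity index uses current-period prices as weights.
ΣP(2009)·Q(2009) = 1.59×91 + 1.68×166 + 5.69×51 + 1.20×244 + 8.49×37 + 44.88×31 = 144.69 + 278.88 + 290.19 + 292.8 + 314.13 + 1391.28 = 2711.97
ΣP(2009)·Q(2008) = 1.59×92 + 1.68×165 + 5.69×46 + 1.20×191 + 8.49×37 + 44.88×24 = 146.28 + 277.2 + 261.74 + 229.2 + 314.13 + 1077.12 = 2305.67
Index = 2711.97 / 2305.67 × 100 = 117.6218

117.62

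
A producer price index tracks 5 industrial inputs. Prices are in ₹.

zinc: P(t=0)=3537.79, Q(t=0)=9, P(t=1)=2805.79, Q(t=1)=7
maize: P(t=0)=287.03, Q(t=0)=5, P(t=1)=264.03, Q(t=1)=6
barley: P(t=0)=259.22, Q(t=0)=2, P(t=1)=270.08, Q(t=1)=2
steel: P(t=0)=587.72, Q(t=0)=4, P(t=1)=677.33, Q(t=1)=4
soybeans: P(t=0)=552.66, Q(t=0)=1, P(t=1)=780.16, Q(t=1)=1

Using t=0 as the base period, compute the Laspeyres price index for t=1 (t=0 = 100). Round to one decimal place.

83.4

Laspeyres price index uses base-period quantities as weights.
ΣP(t=1)·Q(t=0) = 2805.79×9 + 264.03×5 + 270.08×2 + 677.33×4 + 780.16×1 = 25252.11 + 1320.15 + 540.16 + 2709.32 + 780.16 = 30601.9
ΣP(t=0)·Q(t=0) = 3537.79×9 + 287.03×5 + 259.22×2 + 587.72×4 + 552.66×1 = 31840.11 + 1435.15 + 518.44 + 2350.88 + 552.66 = 36697.24
Index = 30601.9 / 36697.24 × 100 = 83.3902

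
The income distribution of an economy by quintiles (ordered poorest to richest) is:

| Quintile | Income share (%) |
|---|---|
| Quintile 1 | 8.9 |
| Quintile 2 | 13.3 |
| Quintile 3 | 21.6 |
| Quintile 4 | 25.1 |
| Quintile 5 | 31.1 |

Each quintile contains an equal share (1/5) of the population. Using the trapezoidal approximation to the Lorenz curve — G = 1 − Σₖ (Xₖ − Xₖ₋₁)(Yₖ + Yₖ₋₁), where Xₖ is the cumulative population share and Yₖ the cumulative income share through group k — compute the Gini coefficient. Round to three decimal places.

Cumulative income shares Yₖ: 0.0890, 0.2220, 0.4380, 0.6890, 1.0000
Σ (Xₖ−Xₖ₋₁)(Yₖ+Yₖ₋₁) = (1/5)(0.0890+0.0000) + (1/5)(0.2220+0.0890) + (1/5)(0.4380+0.2220) + (1/5)(0.6890+0.4380) + (1/5)(1.0000+0.6890)
  = 0.0178 + 0.0622 + 0.1320 + 0.2254 + 0.3378 = 0.7752
G = 1 − 0.7752 = 0.2248

0.225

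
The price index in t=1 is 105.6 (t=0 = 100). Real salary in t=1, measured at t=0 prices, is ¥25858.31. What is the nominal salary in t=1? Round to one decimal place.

Nominal = Real × (Index/100) = 25858.31 × (105.6/100)
        = 25858.31 × 1.056 = 27306.3754

27306.4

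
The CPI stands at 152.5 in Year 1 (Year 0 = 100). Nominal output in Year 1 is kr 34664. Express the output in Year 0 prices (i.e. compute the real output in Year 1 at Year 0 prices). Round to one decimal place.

Real = Nominal ÷ (Index/100) = 34664 ÷ (152.5/100)
     = 34664 ÷ 1.525 = 22730.4918

22730.5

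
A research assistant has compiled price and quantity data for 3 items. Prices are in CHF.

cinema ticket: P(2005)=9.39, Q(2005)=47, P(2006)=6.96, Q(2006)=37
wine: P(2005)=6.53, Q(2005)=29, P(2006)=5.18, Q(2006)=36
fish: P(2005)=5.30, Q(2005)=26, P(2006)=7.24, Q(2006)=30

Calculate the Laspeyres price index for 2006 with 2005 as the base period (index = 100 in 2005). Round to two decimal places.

Laspeyres price index uses base-period quantities as weights.
ΣP(2006)·Q(2005) = 6.96×47 + 5.18×29 + 7.24×26 = 327.12 + 150.22 + 188.24 = 665.58
ΣP(2005)·Q(2005) = 9.39×47 + 6.53×29 + 5.30×26 = 441.33 + 189.37 + 137.8 = 768.5
Index = 665.58 / 768.5 × 100 = 86.6077

86.61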